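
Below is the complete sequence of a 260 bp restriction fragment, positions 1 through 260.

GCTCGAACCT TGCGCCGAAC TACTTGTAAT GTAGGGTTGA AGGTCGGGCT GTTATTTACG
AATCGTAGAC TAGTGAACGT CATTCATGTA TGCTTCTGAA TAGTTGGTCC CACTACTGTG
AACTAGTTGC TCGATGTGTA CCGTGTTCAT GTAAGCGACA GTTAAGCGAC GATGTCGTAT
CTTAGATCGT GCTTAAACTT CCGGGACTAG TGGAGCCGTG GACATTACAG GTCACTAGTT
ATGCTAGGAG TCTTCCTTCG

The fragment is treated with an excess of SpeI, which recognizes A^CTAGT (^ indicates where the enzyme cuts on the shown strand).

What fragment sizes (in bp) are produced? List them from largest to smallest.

84, 69, 53, 28, 26 bp

SpeI sites (ACTAGT) start at positions 69, 122, 206, 234.
SpeI cuts after the first base of each site, so after positions 69, 122, 206, 234.
Linear molecule, 4 cuts → 5 fragments:
  1–69 → 69 bp
  70–122 → 53 bp
  123–206 → 84 bp
  207–234 → 28 bp
  235–260 → 26 bp
Sorted largest to smallest: 84, 69, 53, 28, 26 bp.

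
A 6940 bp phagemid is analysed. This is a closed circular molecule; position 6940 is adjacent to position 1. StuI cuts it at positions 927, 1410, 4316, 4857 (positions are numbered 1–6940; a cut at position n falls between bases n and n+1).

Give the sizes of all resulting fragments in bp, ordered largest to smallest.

3010, 2906, 541, 483 bp

Circular molecule, 4 cuts → 4 fragments:
  1410 − 927 = 483 bp
  4316 − 1410 = 2906 bp
  4857 − 4316 = 541 bp
  wrap: 6940 − 4857 + 927 = 3010 bp
Sorted largest to smallest: 3010, 2906, 541, 483 bp.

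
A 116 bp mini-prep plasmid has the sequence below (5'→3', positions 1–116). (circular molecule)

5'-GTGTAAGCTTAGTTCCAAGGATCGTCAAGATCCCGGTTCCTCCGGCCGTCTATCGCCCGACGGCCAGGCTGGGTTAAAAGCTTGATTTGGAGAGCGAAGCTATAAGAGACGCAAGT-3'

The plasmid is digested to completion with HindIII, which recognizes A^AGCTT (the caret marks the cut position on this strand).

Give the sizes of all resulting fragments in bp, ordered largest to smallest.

HindIII sites (AAGCTT) start at positions 5, 78.
HindIII cuts after the first base of each site, so after positions 5, 78.
Circular molecule, 2 cuts → 2 fragments:
  6–78 → 73 bp
  79–116 then 1–5 → 38 + 5 = 43 bp
Sorted largest to smallest: 73, 43 bp.

73, 43 bp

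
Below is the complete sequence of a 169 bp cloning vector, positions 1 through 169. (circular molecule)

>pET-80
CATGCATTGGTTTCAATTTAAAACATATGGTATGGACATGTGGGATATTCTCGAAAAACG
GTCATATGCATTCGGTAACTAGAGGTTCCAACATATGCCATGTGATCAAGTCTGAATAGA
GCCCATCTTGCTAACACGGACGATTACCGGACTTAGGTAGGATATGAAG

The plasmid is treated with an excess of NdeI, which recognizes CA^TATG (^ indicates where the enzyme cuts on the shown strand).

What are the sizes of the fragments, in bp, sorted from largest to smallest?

NdeI sites (CATATG) start at positions 24, 63, 92.
NdeI cuts after base 2 of each site, so after positions 25, 64, 93.
Circular molecule, 3 cuts → 3 fragments:
  26–64 → 39 bp
  65–93 → 29 bp
  94–169 then 1–25 → 76 + 25 = 101 bp
Sorted largest to smallest: 101, 39, 29 bp.

101, 39, 29 bp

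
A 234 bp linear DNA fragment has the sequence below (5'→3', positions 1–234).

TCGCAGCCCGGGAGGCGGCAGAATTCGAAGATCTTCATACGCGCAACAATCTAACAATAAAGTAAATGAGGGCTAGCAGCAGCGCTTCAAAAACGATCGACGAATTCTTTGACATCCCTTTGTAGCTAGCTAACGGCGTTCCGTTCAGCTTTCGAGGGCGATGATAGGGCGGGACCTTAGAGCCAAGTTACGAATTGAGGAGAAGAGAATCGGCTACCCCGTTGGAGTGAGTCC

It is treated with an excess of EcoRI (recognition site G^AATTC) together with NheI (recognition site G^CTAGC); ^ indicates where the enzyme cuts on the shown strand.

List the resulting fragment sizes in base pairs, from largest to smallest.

EcoRI sites (GAATTC) start at positions 21, 102.
EcoRI cuts after the first base of each site, so after positions 21, 102.
NheI sites (GCTAGC) start at positions 72, 125.
NheI cuts after the first base of each site, so after positions 72, 125.
Combined cut positions: 21, 72, 102, 125.
Linear molecule, 4 cuts → 5 fragments:
  1–21 → 21 bp
  22–72 → 51 bp
  73–102 → 30 bp
  103–125 → 23 bp
  126–234 → 109 bp
Sorted largest to smallest: 109, 51, 30, 23, 21 bp.

109, 51, 30, 23, 21 bp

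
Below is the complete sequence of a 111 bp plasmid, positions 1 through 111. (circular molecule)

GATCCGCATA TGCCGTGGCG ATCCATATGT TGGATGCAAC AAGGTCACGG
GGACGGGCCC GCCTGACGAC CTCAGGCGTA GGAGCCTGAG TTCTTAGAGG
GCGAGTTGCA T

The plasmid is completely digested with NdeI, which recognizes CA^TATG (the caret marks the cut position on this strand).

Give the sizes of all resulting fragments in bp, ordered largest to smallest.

94, 17 bp

NdeI sites (CATATG) start at positions 7, 24.
NdeI cuts after base 2 of each site, so after positions 8, 25.
Circular molecule, 2 cuts → 2 fragments:
  9–25 → 17 bp
  26–111 then 1–8 → 86 + 8 = 94 bp
Sorted largest to smallest: 94, 17 bp.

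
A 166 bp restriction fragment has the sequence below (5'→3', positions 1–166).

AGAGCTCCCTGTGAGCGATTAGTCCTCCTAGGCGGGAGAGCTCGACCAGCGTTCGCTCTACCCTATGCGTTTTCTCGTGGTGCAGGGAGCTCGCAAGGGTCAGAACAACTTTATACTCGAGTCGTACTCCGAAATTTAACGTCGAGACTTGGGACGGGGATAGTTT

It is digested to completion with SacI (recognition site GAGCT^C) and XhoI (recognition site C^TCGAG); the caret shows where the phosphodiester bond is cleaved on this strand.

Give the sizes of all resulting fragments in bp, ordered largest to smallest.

50, 49, 36, 25, 6 bp

SacI sites (GAGCTC) start at positions 2, 38, 87.
SacI cuts after base 5 of each site (before the last base), so after positions 6, 42, 91.
The XhoI site (CTCGAG) starts at position 116.
XhoI cuts after the first base of each site, so after position 116.
Combined cut positions: 6, 42, 91, 116.
Linear molecule, 4 cuts → 5 fragments:
  1–6 → 6 bp
  7–42 → 36 bp
  43–91 → 49 bp
  92–116 → 25 bp
  117–166 → 50 bp
Sorted largest to smallest: 50, 49, 36, 25, 6 bp.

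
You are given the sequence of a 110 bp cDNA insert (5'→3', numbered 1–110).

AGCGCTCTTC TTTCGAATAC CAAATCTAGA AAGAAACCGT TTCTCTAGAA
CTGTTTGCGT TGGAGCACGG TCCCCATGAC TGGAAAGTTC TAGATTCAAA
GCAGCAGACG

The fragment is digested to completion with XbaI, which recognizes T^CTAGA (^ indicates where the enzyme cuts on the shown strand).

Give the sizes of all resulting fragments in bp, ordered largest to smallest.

XbaI sites (TCTAGA) start at positions 25, 44, 89.
XbaI cuts after the first base of each site, so after positions 25, 44, 89.
Linear molecule, 3 cuts → 4 fragments:
  1–25 → 25 bp
  26–44 → 19 bp
  45–89 → 45 bp
  90–110 → 21 bp
Sorted largest to smallest: 45, 25, 21, 19 bp.

45, 25, 21, 19 bp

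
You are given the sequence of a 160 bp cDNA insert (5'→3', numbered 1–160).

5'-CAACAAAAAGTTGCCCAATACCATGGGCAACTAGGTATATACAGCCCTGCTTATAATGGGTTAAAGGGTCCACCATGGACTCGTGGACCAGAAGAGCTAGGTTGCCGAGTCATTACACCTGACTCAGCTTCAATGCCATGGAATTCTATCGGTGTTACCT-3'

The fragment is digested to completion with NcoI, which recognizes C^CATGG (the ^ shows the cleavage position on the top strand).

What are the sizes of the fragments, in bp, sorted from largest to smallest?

NcoI sites (CCATGG) start at positions 21, 73, 136.
NcoI cuts after the first base of each site, so after positions 21, 73, 136.
Linear molecule, 3 cuts → 4 fragments:
  1–21 → 21 bp
  22–73 → 52 bp
  74–136 → 63 bp
  137–160 → 24 bp
Sorted largest to smallest: 63, 52, 24, 21 bp.

63, 52, 24, 21 bp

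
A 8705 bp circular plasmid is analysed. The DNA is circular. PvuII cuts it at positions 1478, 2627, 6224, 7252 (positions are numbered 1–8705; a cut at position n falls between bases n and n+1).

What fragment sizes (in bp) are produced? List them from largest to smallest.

Circular molecule, 4 cuts → 4 fragments:
  2627 − 1478 = 1149 bp
  6224 − 2627 = 3597 bp
  7252 − 6224 = 1028 bp
  wrap: 8705 − 7252 + 1478 = 2931 bp
Sorted largest to smallest: 3597, 2931, 1149, 1028 bp.

3597, 2931, 1149, 1028 bp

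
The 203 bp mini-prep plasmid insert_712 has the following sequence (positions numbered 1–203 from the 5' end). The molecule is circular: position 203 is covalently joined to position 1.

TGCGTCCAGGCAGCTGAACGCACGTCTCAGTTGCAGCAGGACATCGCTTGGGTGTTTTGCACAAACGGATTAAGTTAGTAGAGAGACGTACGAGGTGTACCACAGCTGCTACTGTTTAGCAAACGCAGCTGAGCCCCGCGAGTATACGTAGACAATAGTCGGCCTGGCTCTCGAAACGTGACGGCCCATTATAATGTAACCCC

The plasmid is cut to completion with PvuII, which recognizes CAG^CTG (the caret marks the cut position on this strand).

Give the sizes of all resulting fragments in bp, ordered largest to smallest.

92, 88, 23 bp

PvuII sites (CAGCTG) start at positions 11, 103, 126.
PvuII cuts after base 3 of each site, so after positions 13, 105, 128.
Circular molecule, 3 cuts → 3 fragments:
  14–105 → 92 bp
  106–128 → 23 bp
  129–203 then 1–13 → 75 + 13 = 88 bp
Sorted largest to smallest: 92, 88, 23 bp.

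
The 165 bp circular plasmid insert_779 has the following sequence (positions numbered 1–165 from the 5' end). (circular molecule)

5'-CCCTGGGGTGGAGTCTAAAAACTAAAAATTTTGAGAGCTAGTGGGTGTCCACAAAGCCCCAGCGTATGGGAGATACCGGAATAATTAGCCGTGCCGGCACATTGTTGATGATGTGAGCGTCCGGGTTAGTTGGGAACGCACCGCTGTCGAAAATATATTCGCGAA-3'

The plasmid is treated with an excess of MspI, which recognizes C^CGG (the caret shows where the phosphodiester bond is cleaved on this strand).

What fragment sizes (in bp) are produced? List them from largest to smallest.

120, 27, 18 bp

MspI sites (CCGG) start at positions 76, 94, 121.
MspI cuts after the first base of each site, so after positions 76, 94, 121.
Circular molecule, 3 cuts → 3 fragments:
  77–94 → 18 bp
  95–121 → 27 bp
  122–165 then 1–76 → 44 + 76 = 120 bp
Sorted largest to smallest: 120, 27, 18 bp.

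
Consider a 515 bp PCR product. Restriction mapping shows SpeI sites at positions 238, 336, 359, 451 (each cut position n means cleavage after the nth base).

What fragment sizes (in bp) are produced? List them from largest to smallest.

Linear molecule, 4 cuts → 5 fragments:
  238 − 0 = 238 bp
  336 − 238 = 98 bp
  359 − 336 = 23 bp
  451 − 359 = 92 bp
  515 − 451 = 64 bp
Sorted largest to smallest: 238, 98, 92, 64, 23 bp.

238, 98, 92, 64, 23 bp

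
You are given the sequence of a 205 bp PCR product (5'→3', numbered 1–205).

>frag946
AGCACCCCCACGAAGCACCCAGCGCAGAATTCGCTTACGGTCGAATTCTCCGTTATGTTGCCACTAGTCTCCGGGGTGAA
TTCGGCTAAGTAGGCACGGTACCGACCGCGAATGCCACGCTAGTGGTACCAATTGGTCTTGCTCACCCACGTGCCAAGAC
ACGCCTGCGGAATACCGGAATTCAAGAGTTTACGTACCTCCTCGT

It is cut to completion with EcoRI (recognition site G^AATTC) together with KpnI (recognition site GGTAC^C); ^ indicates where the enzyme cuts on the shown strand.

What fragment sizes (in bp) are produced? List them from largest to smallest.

49, 35, 27, 27, 27, 24, 16 bp

EcoRI sites (GAATTC) start at positions 27, 43, 78, 178.
EcoRI cuts after the first base of each site, so after positions 27, 43, 78, 178.
KpnI sites (GGTACC) start at positions 98, 125.
KpnI cuts after base 5 of each site (before the last base), so after positions 102, 129.
Combined cut positions: 27, 43, 78, 102, 129, 178.
Linear molecule, 6 cuts → 7 fragments:
  1–27 → 27 bp
  28–43 → 16 bp
  44–78 → 35 bp
  79–102 → 24 bp
  103–129 → 27 bp
  130–178 → 49 bp
  179–205 → 27 bp
Sorted largest to smallest: 49, 35, 27, 27, 27, 24, 16 bp.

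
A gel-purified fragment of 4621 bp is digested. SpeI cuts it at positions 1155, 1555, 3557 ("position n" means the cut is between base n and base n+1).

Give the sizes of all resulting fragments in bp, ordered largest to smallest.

2002, 1155, 1064, 400 bp

Linear molecule, 3 cuts → 4 fragments:
  1155 − 0 = 1155 bp
  1555 − 1155 = 400 bp
  3557 − 1555 = 2002 bp
  4621 − 3557 = 1064 bp
Sorted largest to smallest: 2002, 1155, 1064, 400 bp.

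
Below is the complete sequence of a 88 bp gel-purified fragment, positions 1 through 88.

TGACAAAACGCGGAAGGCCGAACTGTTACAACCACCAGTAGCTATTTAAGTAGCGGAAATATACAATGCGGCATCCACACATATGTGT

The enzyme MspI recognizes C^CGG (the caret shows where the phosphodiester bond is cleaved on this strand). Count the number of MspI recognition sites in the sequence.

0

No occurrence of CCGG is present in the sequence.
MspI does not cut: 0 sites.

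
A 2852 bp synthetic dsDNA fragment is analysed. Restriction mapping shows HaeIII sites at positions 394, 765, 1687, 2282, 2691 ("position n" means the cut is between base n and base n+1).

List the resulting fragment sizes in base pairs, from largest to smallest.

922, 595, 409, 394, 371, 161 bp

Linear molecule, 5 cuts → 6 fragments:
  394 − 0 = 394 bp
  765 − 394 = 371 bp
  1687 − 765 = 922 bp
  2282 − 1687 = 595 bp
  2691 − 2282 = 409 bp
  2852 − 2691 = 161 bp
Sorted largest to smallest: 922, 595, 409, 394, 371, 161 bp.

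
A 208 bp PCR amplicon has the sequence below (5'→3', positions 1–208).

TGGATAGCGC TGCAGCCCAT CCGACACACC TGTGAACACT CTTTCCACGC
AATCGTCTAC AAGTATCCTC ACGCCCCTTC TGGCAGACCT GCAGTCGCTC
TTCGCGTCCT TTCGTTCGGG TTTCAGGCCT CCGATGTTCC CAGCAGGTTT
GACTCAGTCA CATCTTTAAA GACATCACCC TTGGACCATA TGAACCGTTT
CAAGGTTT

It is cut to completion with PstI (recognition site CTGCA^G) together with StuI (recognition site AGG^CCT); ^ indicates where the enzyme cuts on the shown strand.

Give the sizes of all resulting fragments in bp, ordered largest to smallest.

PstI sites (CTGCAG) start at positions 10, 89.
PstI cuts after base 5 of each site (before the last base), so after positions 14, 93.
The StuI site (AGGCCT) starts at position 125.
StuI cuts after base 3 of each site, so after position 127.
Combined cut positions: 14, 93, 127.
Linear molecule, 3 cuts → 4 fragments:
  1–14 → 14 bp
  15–93 → 79 bp
  94–127 → 34 bp
  128–208 → 81 bp
Sorted largest to smallest: 81, 79, 34, 14 bp.

81, 79, 34, 14 bp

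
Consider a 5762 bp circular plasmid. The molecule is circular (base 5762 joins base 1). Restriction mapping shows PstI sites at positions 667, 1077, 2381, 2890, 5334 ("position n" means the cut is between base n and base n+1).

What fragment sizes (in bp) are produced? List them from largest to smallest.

Circular molecule, 5 cuts → 5 fragments:
  1077 − 667 = 410 bp
  2381 − 1077 = 1304 bp
  2890 − 2381 = 509 bp
  5334 − 2890 = 2444 bp
  wrap: 5762 − 5334 + 667 = 1095 bp
Sorted largest to smallest: 2444, 1304, 1095, 509, 410 bp.

2444, 1304, 1095, 509, 410 bp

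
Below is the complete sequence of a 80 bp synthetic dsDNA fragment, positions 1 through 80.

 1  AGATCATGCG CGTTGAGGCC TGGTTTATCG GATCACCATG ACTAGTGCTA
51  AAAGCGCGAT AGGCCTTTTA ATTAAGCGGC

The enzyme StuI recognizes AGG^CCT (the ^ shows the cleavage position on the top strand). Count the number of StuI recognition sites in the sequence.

AGGCCT occurs starting at positions 16, 61.
StuI cuts at 2 sites.

2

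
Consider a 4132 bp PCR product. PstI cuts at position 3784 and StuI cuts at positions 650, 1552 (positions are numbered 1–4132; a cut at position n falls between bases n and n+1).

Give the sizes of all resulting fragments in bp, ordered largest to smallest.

Combined cut positions (sorted): 650, 1552, 3784.
Linear molecule, 3 cuts → 4 fragments:
  650 − 0 = 650 bp
  1552 − 650 = 902 bp
  3784 − 1552 = 2232 bp
  4132 − 3784 = 348 bp
Sorted largest to smallest: 2232, 902, 650, 348 bp.

2232, 902, 650, 348 bp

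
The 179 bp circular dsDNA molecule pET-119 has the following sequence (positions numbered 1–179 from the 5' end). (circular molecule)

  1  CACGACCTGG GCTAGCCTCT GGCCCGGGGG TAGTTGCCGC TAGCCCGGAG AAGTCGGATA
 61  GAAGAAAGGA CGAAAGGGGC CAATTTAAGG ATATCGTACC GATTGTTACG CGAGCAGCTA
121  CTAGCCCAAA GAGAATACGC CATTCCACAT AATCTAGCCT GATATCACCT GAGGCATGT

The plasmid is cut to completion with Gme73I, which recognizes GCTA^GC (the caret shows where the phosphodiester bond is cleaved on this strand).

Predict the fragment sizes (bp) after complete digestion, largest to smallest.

Gme73I sites (GCTAGC) start at positions 11, 39.
Gme73I cuts after base 4 of each site, so after positions 14, 42.
Circular molecule, 2 cuts → 2 fragments:
  15–42 → 28 bp
  43–179 then 1–14 → 137 + 14 = 151 bp
Sorted largest to smallest: 151, 28 bp.

151, 28 bp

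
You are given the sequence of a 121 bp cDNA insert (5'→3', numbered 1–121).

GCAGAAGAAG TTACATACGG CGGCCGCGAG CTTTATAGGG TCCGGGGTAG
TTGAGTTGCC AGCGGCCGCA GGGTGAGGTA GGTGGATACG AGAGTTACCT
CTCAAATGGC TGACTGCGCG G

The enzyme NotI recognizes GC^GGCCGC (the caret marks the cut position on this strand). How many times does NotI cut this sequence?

2

GCGGCCGC occurs starting at positions 20, 62.
NotI cuts at 2 sites.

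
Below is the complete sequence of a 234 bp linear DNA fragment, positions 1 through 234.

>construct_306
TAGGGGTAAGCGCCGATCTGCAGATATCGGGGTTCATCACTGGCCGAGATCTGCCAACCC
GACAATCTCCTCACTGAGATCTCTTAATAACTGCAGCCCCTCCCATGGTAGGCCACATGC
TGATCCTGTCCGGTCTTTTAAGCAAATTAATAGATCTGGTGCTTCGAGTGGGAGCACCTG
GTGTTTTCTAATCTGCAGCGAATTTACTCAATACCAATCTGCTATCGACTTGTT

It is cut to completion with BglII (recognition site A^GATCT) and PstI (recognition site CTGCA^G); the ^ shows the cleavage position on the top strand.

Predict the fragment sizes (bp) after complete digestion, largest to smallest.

57, 45, 37, 30, 25, 22, 18 bp

BglII sites (AGATCT) start at positions 47, 77, 152.
BglII cuts after the first base of each site, so after positions 47, 77, 152.
PstI sites (CTGCAG) start at positions 18, 91, 193.
PstI cuts after base 5 of each site (before the last base), so after positions 22, 95, 197.
Combined cut positions: 22, 47, 77, 95, 152, 197.
Linear molecule, 6 cuts → 7 fragments:
  1–22 → 22 bp
  23–47 → 25 bp
  48–77 → 30 bp
  78–95 → 18 bp
  96–152 → 57 bp
  153–197 → 45 bp
  198–234 → 37 bp
Sorted largest to smallest: 57, 45, 37, 30, 25, 22, 18 bp.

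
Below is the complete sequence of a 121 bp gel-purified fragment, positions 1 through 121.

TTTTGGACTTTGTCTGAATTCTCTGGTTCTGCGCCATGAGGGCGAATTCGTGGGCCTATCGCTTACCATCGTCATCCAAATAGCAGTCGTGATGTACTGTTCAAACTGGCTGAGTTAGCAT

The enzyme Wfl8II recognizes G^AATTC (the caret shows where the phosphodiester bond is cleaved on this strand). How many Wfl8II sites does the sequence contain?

2

GAATTC occurs starting at positions 16, 44.
Wfl8II cuts at 2 sites.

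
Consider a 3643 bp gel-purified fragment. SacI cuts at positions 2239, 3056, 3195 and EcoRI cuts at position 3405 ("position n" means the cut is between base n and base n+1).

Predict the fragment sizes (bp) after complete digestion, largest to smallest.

2239, 817, 238, 210, 139 bp

Combined cut positions (sorted): 2239, 3056, 3195, 3405.
Linear molecule, 4 cuts → 5 fragments:
  2239 − 0 = 2239 bp
  3056 − 2239 = 817 bp
  3195 − 3056 = 139 bp
  3405 − 3195 = 210 bp
  3643 − 3405 = 238 bp
Sorted largest to smallest: 2239, 817, 238, 210, 139 bp.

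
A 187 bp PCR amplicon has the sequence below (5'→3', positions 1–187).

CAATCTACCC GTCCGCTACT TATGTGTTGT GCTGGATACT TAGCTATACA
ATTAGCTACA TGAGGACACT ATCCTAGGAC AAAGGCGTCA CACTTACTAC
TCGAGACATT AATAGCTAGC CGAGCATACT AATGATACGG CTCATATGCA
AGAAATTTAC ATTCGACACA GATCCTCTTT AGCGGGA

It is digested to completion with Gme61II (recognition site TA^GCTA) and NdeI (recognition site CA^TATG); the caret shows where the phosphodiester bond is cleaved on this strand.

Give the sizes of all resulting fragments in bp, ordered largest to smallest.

60, 43, 42, 30, 12 bp

Gme61II sites (TAGCTA) start at positions 41, 53, 113.
Gme61II cuts after base 2 of each site, so after positions 42, 54, 114.
The NdeI site (CATATG) starts at position 143.
NdeI cuts after base 2 of each site, so after position 144.
Combined cut positions: 42, 54, 114, 144.
Linear molecule, 4 cuts → 5 fragments:
  1–42 → 42 bp
  43–54 → 12 bp
  55–114 → 60 bp
  115–144 → 30 bp
  145–187 → 43 bp
Sorted largest to smallest: 60, 43, 42, 30, 12 bp.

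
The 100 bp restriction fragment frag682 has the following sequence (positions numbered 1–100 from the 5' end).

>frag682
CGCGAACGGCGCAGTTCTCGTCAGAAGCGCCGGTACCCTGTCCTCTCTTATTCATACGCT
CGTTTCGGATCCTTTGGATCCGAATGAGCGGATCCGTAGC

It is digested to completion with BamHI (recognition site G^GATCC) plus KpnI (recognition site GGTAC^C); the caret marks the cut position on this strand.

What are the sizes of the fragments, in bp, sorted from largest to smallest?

BamHI sites (GGATCC) start at positions 67, 76, 90.
BamHI cuts after the first base of each site, so after positions 67, 76, 90.
The KpnI site (GGTACC) starts at position 32.
KpnI cuts after base 5 of each site (before the last base), so after position 36.
Combined cut positions: 36, 67, 76, 90.
Linear molecule, 4 cuts → 5 fragments:
  1–36 → 36 bp
  37–67 → 31 bp
  68–76 → 9 bp
  77–90 → 14 bp
  91–100 → 10 bp
Sorted largest to smallest: 36, 31, 14, 10, 9 bp.

36, 31, 14, 10, 9 bp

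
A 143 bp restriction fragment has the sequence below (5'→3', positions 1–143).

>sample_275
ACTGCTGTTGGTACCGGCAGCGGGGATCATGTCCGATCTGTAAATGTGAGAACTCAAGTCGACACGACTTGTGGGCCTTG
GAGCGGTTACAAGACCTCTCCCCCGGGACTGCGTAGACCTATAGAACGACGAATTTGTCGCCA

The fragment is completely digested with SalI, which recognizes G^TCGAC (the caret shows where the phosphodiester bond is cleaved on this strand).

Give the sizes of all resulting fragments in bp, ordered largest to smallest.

85, 58 bp

The SalI site (GTCGAC) starts at position 58.
SalI cuts after the first base of each site, so after position 58.
Linear molecule, 1 cut → 2 fragments:
  1–58 → 58 bp
  59–143 → 85 bp
Sorted largest to smallest: 85, 58 bp.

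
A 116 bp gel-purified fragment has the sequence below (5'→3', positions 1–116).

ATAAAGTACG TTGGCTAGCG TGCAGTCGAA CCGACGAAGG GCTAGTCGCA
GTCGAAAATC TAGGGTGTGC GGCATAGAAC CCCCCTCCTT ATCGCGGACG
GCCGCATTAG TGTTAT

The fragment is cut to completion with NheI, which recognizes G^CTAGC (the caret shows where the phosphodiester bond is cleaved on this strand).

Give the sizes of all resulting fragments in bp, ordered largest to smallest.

The NheI site (GCTAGC) starts at position 14.
NheI cuts after the first base of each site, so after position 14.
Linear molecule, 1 cut → 2 fragments:
  1–14 → 14 bp
  15–116 → 102 bp
Sorted largest to smallest: 102, 14 bp.

102, 14 bp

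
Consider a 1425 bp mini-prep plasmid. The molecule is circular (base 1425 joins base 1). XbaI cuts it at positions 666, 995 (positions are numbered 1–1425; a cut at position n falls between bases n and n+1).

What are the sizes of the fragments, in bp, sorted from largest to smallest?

1096, 329 bp

Circular molecule, 2 cuts → 2 fragments:
  995 − 666 = 329 bp
  wrap: 1425 − 995 + 666 = 1096 bp
Sorted largest to smallest: 1096, 329 bp.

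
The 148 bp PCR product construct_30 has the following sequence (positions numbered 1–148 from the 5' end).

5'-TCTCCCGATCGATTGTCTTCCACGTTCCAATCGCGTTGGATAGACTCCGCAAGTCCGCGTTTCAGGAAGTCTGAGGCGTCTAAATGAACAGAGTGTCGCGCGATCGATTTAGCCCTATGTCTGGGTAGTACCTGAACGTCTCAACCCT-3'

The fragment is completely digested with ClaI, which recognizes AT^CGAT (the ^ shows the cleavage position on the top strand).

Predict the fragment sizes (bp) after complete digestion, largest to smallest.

95, 44, 9 bp

ClaI sites (ATCGAT) start at positions 8, 103.
ClaI cuts after base 2 of each site, so after positions 9, 104.
Linear molecule, 2 cuts → 3 fragments:
  1–9 → 9 bp
  10–104 → 95 bp
  105–148 → 44 bp
Sorted largest to smallest: 95, 44, 9 bp.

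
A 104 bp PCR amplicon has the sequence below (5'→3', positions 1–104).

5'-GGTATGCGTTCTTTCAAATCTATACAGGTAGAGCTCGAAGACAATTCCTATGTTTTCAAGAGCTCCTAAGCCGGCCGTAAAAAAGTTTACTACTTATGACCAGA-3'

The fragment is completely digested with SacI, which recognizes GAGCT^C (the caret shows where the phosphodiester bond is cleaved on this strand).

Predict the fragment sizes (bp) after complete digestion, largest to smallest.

SacI sites (GAGCTC) start at positions 31, 60.
SacI cuts after base 5 of each site (before the last base), so after positions 35, 64.
Linear molecule, 2 cuts → 3 fragments:
  1–35 → 35 bp
  36–64 → 29 bp
  65–104 → 40 bp
Sorted largest to smallest: 40, 35, 29 bp.

40, 35, 29 bp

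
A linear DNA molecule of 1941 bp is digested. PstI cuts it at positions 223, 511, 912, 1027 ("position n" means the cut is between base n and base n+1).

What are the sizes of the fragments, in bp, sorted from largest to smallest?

914, 401, 288, 223, 115 bp

Linear molecule, 4 cuts → 5 fragments:
  223 − 0 = 223 bp
  511 − 223 = 288 bp
  912 − 511 = 401 bp
  1027 − 912 = 115 bp
  1941 − 1027 = 914 bp
Sorted largest to smallest: 914, 401, 288, 223, 115 bp.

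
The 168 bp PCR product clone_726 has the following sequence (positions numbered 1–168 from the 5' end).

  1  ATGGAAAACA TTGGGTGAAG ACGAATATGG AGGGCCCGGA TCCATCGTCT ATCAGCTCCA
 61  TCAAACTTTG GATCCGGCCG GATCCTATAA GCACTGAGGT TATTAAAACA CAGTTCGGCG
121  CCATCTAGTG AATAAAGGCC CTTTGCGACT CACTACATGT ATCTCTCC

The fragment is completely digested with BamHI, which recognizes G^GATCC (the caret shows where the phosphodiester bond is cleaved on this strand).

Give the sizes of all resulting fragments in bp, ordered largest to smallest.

BamHI sites (GGATCC) start at positions 38, 70, 80.
BamHI cuts after the first base of each site, so after positions 38, 70, 80.
Linear molecule, 3 cuts → 4 fragments:
  1–38 → 38 bp
  39–70 → 32 bp
  71–80 → 10 bp
  81–168 → 88 bp
Sorted largest to smallest: 88, 38, 32, 10 bp.

88, 38, 32, 10 bp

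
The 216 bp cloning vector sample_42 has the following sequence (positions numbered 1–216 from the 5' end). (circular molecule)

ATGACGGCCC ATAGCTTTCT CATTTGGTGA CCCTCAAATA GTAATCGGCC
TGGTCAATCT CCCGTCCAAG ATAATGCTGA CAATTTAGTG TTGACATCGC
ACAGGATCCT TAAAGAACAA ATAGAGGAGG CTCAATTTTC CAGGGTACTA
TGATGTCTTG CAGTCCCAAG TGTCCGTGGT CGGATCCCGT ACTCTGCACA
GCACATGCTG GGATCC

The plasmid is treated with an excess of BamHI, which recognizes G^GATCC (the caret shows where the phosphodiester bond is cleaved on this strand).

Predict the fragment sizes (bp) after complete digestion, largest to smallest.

BamHI sites (GGATCC) start at positions 104, 182, 211.
BamHI cuts after the first base of each site, so after positions 104, 182, 211.
Circular molecule, 3 cuts → 3 fragments:
  105–182 → 78 bp
  183–211 → 29 bp
  212–216 then 1–104 → 5 + 104 = 109 bp
Sorted largest to smallest: 109, 78, 29 bp.

109, 78, 29 bp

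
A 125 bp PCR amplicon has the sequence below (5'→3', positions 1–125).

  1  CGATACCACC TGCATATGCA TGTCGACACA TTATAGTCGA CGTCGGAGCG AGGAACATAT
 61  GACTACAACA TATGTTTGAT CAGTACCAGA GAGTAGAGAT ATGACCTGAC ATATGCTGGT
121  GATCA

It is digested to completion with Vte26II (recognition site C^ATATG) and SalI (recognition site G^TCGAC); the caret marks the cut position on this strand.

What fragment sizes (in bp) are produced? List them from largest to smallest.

Vte26II sites (CATATG) start at positions 13, 56, 69, 110.
Vte26II cuts after the first base of each site, so after positions 13, 56, 69, 110.
SalI sites (GTCGAC) start at positions 22, 36.
SalI cuts after the first base of each site, so after positions 22, 36.
Combined cut positions: 13, 22, 36, 56, 69, 110.
Linear molecule, 6 cuts → 7 fragments:
  1–13 → 13 bp
  14–22 → 9 bp
  23–36 → 14 bp
  37–56 → 20 bp
  57–69 → 13 bp
  70–110 → 41 bp
  111–125 → 15 bp
Sorted largest to smallest: 41, 20, 15, 14, 13, 13, 9 bp.

41, 20, 15, 14, 13, 13, 9 bp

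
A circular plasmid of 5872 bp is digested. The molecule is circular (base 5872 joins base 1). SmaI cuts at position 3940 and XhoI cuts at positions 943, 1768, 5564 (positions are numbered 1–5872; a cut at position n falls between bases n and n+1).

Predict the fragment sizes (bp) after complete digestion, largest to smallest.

2172, 1624, 1251, 825 bp

Combined cut positions (sorted): 943, 1768, 3940, 5564.
Circular molecule, 4 cuts → 4 fragments:
  1768 − 943 = 825 bp
  3940 − 1768 = 2172 bp
  5564 − 3940 = 1624 bp
  wrap: 5872 − 5564 + 943 = 1251 bp
Sorted largest to smallest: 2172, 1624, 1251, 825 bp.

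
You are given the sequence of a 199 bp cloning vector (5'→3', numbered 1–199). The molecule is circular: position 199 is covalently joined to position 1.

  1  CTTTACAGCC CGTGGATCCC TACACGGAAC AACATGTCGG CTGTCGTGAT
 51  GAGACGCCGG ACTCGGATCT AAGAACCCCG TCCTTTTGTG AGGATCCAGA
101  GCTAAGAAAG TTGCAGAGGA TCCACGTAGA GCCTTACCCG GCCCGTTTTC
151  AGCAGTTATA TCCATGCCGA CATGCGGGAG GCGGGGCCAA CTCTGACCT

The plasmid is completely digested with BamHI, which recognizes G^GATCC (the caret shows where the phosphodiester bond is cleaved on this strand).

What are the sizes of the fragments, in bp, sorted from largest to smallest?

BamHI sites (GGATCC) start at positions 14, 92, 118.
BamHI cuts after the first base of each site, so after positions 14, 92, 118.
Circular molecule, 3 cuts → 3 fragments:
  15–92 → 78 bp
  93–118 → 26 bp
  119–199 then 1–14 → 81 + 14 = 95 bp
Sorted largest to smallest: 95, 78, 26 bp.

95, 78, 26 bp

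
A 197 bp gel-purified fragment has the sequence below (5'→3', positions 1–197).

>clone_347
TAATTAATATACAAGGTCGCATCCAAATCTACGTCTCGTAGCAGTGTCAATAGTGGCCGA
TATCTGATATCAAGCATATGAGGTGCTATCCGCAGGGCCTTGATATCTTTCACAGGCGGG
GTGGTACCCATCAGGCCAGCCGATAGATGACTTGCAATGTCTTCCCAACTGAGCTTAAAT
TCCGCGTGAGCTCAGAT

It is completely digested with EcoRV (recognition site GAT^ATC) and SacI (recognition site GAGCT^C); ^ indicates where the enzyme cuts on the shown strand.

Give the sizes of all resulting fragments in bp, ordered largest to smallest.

88, 61, 36, 7, 5 bp

EcoRV sites (GATATC) start at positions 59, 66, 102.
EcoRV cuts after base 3 of each site, so after positions 61, 68, 104.
The SacI site (GAGCTC) starts at position 188.
SacI cuts after base 5 of each site (before the last base), so after position 192.
Combined cut positions: 61, 68, 104, 192.
Linear molecule, 4 cuts → 5 fragments:
  1–61 → 61 bp
  62–68 → 7 bp
  69–104 → 36 bp
  105–192 → 88 bp
  193–197 → 5 bp
Sorted largest to smallest: 88, 61, 36, 7, 5 bp.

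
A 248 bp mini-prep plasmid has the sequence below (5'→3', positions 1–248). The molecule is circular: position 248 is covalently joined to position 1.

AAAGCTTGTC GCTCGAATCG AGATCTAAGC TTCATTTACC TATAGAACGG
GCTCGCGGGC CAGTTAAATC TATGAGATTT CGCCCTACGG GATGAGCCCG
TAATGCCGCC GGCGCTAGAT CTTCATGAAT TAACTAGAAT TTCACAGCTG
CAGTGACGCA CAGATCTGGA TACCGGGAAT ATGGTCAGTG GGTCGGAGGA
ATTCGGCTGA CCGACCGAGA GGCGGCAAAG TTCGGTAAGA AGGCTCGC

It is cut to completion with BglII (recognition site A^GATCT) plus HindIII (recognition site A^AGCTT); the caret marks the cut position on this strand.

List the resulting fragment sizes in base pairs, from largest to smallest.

BglII sites (AGATCT) start at positions 21, 117, 162.
BglII cuts after the first base of each site, so after positions 21, 117, 162.
HindIII sites (AAGCTT) start at positions 2, 27.
HindIII cuts after the first base of each site, so after positions 2, 27.
Combined cut positions: 2, 21, 27, 117, 162.
Circular molecule, 5 cuts → 5 fragments:
  3–21 → 19 bp
  22–27 → 6 bp
  28–117 → 90 bp
  118–162 → 45 bp
  163–248 then 1–2 → 86 + 2 = 88 bp
Sorted largest to smallest: 90, 88, 45, 19, 6 bp.

90, 88, 45, 19, 6 bp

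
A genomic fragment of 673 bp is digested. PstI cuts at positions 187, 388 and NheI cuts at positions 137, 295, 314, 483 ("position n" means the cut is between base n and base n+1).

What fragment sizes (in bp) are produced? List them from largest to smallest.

Combined cut positions (sorted): 137, 187, 295, 314, 388, 483.
Linear molecule, 6 cuts → 7 fragments:
  137 − 0 = 137 bp
  187 − 137 = 50 bp
  295 − 187 = 108 bp
  314 − 295 = 19 bp
  388 − 314 = 74 bp
  483 − 388 = 95 bp
  673 − 483 = 190 bp
Sorted largest to smallest: 190, 137, 108, 95, 74, 50, 19 bp.

190, 137, 108, 95, 74, 50, 19 bp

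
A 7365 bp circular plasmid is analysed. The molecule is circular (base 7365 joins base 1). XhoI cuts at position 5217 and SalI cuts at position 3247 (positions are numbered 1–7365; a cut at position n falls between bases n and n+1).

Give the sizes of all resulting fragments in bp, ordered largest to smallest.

5395, 1970 bp

Combined cut positions (sorted): 3247, 5217.
Circular molecule, 2 cuts → 2 fragments:
  5217 − 3247 = 1970 bp
  wrap: 7365 − 5217 + 3247 = 5395 bp
Sorted largest to smallest: 5395, 1970 bp.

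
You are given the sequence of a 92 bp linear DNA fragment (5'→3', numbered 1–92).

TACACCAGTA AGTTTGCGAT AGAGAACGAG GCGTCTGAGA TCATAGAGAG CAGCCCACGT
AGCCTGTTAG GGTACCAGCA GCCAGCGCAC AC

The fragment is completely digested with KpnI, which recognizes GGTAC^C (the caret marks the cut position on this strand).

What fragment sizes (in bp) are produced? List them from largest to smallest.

The KpnI site (GGTACC) starts at position 71.
KpnI cuts after base 5 of each site (before the last base), so after position 75.
Linear molecule, 1 cut → 2 fragments:
  1–75 → 75 bp
  76–92 → 17 bp
Sorted largest to smallest: 75, 17 bp.

75, 17 bp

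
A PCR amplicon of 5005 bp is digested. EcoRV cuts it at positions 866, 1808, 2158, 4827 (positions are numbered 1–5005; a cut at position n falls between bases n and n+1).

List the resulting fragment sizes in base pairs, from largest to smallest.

Linear molecule, 4 cuts → 5 fragments:
  866 − 0 = 866 bp
  1808 − 866 = 942 bp
  2158 − 1808 = 350 bp
  4827 − 2158 = 2669 bp
  5005 − 4827 = 178 bp
Sorted largest to smallest: 2669, 942, 866, 350, 178 bp.

2669, 942, 866, 350, 178 bp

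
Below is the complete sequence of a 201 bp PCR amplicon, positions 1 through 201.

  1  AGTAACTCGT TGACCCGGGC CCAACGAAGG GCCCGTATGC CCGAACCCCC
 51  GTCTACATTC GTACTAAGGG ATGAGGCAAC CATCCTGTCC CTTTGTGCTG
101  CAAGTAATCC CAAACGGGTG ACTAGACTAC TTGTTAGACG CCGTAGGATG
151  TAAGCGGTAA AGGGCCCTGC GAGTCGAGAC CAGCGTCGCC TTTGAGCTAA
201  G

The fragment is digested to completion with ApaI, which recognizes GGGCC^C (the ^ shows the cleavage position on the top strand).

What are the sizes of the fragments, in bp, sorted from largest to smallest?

ApaI sites (GGGCCC) start at positions 17, 29, 162.
ApaI cuts after base 5 of each site (before the last base), so after positions 21, 33, 166.
Linear molecule, 3 cuts → 4 fragments:
  1–21 → 21 bp
  22–33 → 12 bp
  34–166 → 133 bp
  167–201 → 35 bp
Sorted largest to smallest: 133, 35, 21, 12 bp.

133, 35, 21, 12 bp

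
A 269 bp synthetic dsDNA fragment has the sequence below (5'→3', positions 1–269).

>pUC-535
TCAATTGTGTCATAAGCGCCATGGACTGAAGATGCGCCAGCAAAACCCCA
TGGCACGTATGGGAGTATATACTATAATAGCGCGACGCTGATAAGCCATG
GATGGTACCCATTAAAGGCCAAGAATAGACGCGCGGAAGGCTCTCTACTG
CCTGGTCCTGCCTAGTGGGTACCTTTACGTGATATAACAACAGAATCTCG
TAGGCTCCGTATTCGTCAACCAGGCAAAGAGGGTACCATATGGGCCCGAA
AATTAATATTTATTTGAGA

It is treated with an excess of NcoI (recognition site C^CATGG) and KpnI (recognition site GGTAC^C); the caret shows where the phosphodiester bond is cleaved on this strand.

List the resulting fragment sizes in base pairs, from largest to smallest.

NcoI sites (CCATGG) start at positions 19, 48, 96.
NcoI cuts after the first base of each site, so after positions 19, 48, 96.
KpnI sites (GGTACC) start at positions 104, 168, 232.
KpnI cuts after base 5 of each site (before the last base), so after positions 108, 172, 236.
Combined cut positions: 19, 48, 96, 108, 172, 236.
Linear molecule, 6 cuts → 7 fragments:
  1–19 → 19 bp
  20–48 → 29 bp
  49–96 → 48 bp
  97–108 → 12 bp
  109–172 → 64 bp
  173–236 → 64 bp
  237–269 → 33 bp
Sorted largest to smallest: 64, 64, 48, 33, 29, 19, 12 bp.

64, 64, 48, 33, 29, 19, 12 bp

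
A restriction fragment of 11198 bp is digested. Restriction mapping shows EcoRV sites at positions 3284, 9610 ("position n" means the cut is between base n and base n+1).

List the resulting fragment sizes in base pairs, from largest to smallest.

Linear molecule, 2 cuts → 3 fragments:
  3284 − 0 = 3284 bp
  9610 − 3284 = 6326 bp
  11198 − 9610 = 1588 bp
Sorted largest to smallest: 6326, 3284, 1588 bp.

6326, 3284, 1588 bp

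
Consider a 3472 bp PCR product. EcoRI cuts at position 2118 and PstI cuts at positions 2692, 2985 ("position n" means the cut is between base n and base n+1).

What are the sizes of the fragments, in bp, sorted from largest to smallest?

Combined cut positions (sorted): 2118, 2692, 2985.
Linear molecule, 3 cuts → 4 fragments:
  2118 − 0 = 2118 bp
  2692 − 2118 = 574 bp
  2985 − 2692 = 293 bp
  3472 − 2985 = 487 bp
Sorted largest to smallest: 2118, 574, 487, 293 bp.

2118, 574, 487, 293 bp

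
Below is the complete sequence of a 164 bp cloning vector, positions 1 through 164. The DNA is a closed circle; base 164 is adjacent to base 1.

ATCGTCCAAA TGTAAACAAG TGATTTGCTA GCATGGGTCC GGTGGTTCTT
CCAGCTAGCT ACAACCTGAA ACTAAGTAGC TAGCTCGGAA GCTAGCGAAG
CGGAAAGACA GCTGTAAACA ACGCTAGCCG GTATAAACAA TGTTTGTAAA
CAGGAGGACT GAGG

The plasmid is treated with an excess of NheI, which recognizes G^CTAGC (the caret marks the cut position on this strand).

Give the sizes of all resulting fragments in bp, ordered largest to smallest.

NheI sites (GCTAGC) start at positions 27, 54, 79, 91, 123.
NheI cuts after the first base of each site, so after positions 27, 54, 79, 91, 123.
Circular molecule, 5 cuts → 5 fragments:
  28–54 → 27 bp
  55–79 → 25 bp
  80–91 → 12 bp
  92–123 → 32 bp
  124–164 then 1–27 → 41 + 27 = 68 bp
Sorted largest to smallest: 68, 32, 27, 25, 12 bp.

68, 32, 27, 25, 12 bp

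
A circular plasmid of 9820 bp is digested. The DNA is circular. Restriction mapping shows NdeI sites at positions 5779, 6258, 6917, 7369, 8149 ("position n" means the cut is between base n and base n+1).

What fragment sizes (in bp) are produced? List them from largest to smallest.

Circular molecule, 5 cuts → 5 fragments:
  6258 − 5779 = 479 bp
  6917 − 6258 = 659 bp
  7369 − 6917 = 452 bp
  8149 − 7369 = 780 bp
  wrap: 9820 − 8149 + 5779 = 7450 bp
Sorted largest to smallest: 7450, 780, 659, 479, 452 bp.

7450, 780, 659, 479, 452 bp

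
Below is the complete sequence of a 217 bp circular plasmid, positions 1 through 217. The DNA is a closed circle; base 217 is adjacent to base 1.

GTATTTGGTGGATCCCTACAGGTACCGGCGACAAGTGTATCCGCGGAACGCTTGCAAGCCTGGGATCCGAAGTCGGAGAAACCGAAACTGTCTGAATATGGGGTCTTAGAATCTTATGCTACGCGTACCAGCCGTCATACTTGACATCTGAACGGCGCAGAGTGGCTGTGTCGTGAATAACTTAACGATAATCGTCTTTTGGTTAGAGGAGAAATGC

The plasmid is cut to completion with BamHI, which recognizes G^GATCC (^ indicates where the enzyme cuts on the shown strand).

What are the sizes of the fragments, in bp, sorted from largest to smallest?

164, 53 bp

BamHI sites (GGATCC) start at positions 10, 63.
BamHI cuts after the first base of each site, so after positions 10, 63.
Circular molecule, 2 cuts → 2 fragments:
  11–63 → 53 bp
  64–217 then 1–10 → 154 + 10 = 164 bp
Sorted largest to smallest: 164, 53 bp.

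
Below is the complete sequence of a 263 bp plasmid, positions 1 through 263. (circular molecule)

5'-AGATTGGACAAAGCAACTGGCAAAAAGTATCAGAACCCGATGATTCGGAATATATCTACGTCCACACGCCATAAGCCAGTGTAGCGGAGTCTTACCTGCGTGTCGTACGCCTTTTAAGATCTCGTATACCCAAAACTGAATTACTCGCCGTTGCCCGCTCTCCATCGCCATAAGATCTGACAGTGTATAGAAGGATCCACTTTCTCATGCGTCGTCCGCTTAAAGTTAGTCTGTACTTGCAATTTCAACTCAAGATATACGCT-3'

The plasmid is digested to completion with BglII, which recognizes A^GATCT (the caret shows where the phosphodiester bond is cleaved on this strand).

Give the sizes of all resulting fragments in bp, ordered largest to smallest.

BglII sites (AGATCT) start at positions 117, 173.
BglII cuts after the first base of each site, so after positions 117, 173.
Circular molecule, 2 cuts → 2 fragments:
  118–173 → 56 bp
  174–263 then 1–117 → 90 + 117 = 207 bp
Sorted largest to smallest: 207, 56 bp.

207, 56 bp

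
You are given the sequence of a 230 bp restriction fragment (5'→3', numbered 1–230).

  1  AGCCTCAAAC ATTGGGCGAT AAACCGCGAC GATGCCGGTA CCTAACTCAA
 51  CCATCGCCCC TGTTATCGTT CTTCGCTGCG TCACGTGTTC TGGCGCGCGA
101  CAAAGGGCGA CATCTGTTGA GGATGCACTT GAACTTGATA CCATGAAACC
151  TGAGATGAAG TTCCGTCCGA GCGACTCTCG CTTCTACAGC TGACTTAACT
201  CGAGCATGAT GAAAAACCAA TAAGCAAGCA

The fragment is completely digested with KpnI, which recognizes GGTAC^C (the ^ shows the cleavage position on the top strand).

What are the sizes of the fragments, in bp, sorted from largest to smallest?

189, 41 bp

The KpnI site (GGTACC) starts at position 37.
KpnI cuts after base 5 of each site (before the last base), so after position 41.
Linear molecule, 1 cut → 2 fragments:
  1–41 → 41 bp
  42–230 → 189 bp
Sorted largest to smallest: 189, 41 bp.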